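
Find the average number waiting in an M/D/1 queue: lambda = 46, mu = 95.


M/D/1: Lq = rho^2 / (2*(1-rho)) where rho = 46/95; Lq = 0.23

0.23


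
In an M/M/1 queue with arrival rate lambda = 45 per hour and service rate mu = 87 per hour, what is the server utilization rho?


rho = lambda/mu = 45/87 = 0.5172

0.5172


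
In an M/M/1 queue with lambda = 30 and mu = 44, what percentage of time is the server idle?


Idle fraction = (1 - rho) * 100 = (1 - 30/44) * 100 = 31.8%

31.8%


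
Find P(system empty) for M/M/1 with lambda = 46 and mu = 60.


P0 = 1 - rho = 1 - 46/60 = 0.2333

0.2333


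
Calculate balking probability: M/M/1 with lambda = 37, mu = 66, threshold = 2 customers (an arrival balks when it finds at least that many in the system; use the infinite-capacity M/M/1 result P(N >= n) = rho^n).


P(N >= 2) = rho^2 = (37/66)^2 = 0.3143

0.3143


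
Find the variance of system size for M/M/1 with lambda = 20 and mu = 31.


rho = 20/31; Var(N) = rho/(1-rho)^2 = 5.12

5.12


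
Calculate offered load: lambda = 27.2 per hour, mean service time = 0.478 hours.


Offered load a = lambda * E[S] = 27.2 * 0.478 = 13.0 Erlangs

13.0 Erlangs


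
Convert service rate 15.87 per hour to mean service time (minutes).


Mean service time = 60/mu = 60/15.87 = 3.78 minutes

3.78 minutes


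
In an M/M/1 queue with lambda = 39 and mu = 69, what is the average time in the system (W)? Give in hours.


W = 1/(mu - lambda) = 1/(69 - 39) = 0.0333 hours

0.0333 hours


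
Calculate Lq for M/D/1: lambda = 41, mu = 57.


M/D/1: Lq = rho^2 / (2*(1-rho)) where rho = 41/57; Lq = 0.92

0.92


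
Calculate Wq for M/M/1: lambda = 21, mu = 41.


rho = 21/41; Wq = rho/(mu - lambda) = 0.0256 hours

0.0256 hours


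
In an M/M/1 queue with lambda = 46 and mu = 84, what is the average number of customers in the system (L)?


rho = 46/84; L = rho/(1-rho) = 1.21

1.21


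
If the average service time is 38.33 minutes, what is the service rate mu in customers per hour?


mu = 60 / avg_service_time = 60 / 38.33 = 1.57 per hour

1.57 per hour


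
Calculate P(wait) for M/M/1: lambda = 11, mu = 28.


P(wait) = rho = lambda/mu = 11/28 = 0.3929

0.3929


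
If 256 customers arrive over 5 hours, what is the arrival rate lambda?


lambda = total arrivals / time = 256 / 5 = 51.2 per hour

51.2 per hour


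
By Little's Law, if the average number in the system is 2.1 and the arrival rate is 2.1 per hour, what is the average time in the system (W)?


W = L / lambda = 2.1 / 2.1 = 1.0 hours

1.0 hours


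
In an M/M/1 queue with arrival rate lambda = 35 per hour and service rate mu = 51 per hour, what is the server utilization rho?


rho = lambda/mu = 35/51 = 0.6863

0.6863


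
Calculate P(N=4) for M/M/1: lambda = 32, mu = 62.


rho = 32/62; P(n) = (1-rho)*rho^n = (1-32/62)*(32/62)^4 = 0.0343

0.0343


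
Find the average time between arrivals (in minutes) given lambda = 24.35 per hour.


Mean interarrival time = 60/lambda = 60/24.35 = 2.46 minutes

2.46 minutes


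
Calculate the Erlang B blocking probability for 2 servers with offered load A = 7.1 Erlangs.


B(N,A) = (A^N/N!) / sum(A^k/k!, k=0..N) with N=2, A=7.1 = 0.7568

0.7568


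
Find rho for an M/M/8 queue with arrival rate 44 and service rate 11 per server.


rho = lambda/(c*mu) = 44/(8*11) = 0.5

0.5


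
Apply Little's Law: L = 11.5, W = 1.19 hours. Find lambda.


lambda = L / W = 11.5 / 1.19 = 9.66 per hour

9.66 per hour


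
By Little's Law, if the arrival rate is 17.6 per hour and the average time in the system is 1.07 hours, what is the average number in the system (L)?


L = lambda * W = 17.6 * 1.07 = 18.83

18.83


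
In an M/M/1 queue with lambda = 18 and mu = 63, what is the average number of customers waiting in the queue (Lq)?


rho = 18/63; Lq = rho^2/(1-rho) = 0.11

0.11


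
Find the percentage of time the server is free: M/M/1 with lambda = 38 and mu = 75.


Idle fraction = (1 - rho) * 100 = (1 - 38/75) * 100 = 49.3%

49.3%


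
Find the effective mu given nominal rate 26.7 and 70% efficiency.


Effective rate = mu * efficiency = 26.7 * 0.7 = 18.69 per hour

18.69 per hour


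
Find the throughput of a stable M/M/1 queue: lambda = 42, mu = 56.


For a stable queue (lambda < mu), throughput = lambda = 42 per hour

42 per hour


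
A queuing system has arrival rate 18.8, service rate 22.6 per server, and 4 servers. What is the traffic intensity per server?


rho = lambda / (c * mu) = 18.8 / (4 * 22.6) = 0.208

0.208


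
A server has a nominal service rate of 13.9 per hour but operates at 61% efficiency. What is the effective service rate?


Effective rate = mu * efficiency = 13.9 * 0.61 = 8.48 per hour

8.48 per hour


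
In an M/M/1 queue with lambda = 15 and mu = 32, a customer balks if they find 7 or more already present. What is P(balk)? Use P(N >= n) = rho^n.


P(N >= 7) = rho^7 = (15/32)^7 = 0.005

0.005


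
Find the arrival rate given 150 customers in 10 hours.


lambda = total arrivals / time = 150 / 10 = 15.0 per hour

15.0 per hour


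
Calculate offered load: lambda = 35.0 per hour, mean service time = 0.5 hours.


Offered load a = lambda * E[S] = 35.0 * 0.5 = 17.5 Erlangs

17.5 Erlangs


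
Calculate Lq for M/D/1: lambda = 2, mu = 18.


M/D/1: Lq = rho^2 / (2*(1-rho)) where rho = 2/18; Lq = 0.01

0.01


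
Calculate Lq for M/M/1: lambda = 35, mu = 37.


rho = 35/37; Lq = rho^2/(1-rho) = 16.55

16.55


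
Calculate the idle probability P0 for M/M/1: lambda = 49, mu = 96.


P0 = 1 - rho = 1 - 49/96 = 0.4896

0.4896


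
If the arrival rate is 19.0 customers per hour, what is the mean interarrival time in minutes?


Mean interarrival time = 60/lambda = 60/19.0 = 3.16 minutes

3.16 minutes


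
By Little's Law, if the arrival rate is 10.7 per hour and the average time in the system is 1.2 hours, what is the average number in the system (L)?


L = lambda * W = 10.7 * 1.2 = 12.84

12.84


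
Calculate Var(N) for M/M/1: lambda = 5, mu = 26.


rho = 5/26; Var(N) = rho/(1-rho)^2 = 0.29

0.29


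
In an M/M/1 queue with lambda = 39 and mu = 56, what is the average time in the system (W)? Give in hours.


W = 1/(mu - lambda) = 1/(56 - 39) = 0.0588 hours

0.0588 hours


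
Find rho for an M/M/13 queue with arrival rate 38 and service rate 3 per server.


rho = lambda/(c*mu) = 38/(13*3) = 0.9744

0.9744


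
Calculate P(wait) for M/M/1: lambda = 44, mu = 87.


P(wait) = rho = lambda/mu = 44/87 = 0.5057

0.5057


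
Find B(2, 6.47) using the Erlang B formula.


B(N,A) = (A^N/N!) / sum(A^k/k!, k=0..N) with N=2, A=6.47 = 0.737

0.737


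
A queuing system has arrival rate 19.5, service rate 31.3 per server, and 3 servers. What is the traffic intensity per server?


rho = lambda / (c * mu) = 19.5 / (3 * 31.3) = 0.2077

0.2077


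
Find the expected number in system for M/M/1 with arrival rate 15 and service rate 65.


rho = 15/65; L = rho/(1-rho) = 0.3

0.3


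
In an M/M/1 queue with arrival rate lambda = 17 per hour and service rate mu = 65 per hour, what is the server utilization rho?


rho = lambda/mu = 17/65 = 0.2615

0.2615


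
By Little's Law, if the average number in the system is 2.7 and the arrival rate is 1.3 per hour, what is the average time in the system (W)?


W = L / lambda = 2.7 / 1.3 = 2.0769 hours

2.0769 hours


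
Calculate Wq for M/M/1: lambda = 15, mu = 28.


rho = 15/28; Wq = rho/(mu - lambda) = 0.0412 hours

0.0412 hours


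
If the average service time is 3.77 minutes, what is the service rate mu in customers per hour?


mu = 60 / avg_service_time = 60 / 3.77 = 15.92 per hour

15.92 per hour


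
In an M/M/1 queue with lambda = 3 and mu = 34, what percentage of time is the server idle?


Idle fraction = (1 - rho) * 100 = (1 - 3/34) * 100 = 91.2%

91.2%


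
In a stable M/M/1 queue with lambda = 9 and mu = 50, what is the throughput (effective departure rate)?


For a stable queue (lambda < mu), throughput = lambda = 9 per hour

9 per hour


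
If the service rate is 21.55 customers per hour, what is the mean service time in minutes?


Mean service time = 60/mu = 60/21.55 = 2.78 minutes

2.78 minutes


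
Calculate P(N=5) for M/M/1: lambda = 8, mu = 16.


rho = 8/16; P(n) = (1-rho)*rho^n = (1-8/16)*(8/16)^5 = 0.0156

0.0156


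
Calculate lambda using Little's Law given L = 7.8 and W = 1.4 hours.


lambda = L / W = 7.8 / 1.4 = 5.57 per hour

5.57 per hour


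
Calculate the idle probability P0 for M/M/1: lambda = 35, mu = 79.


P0 = 1 - rho = 1 - 35/79 = 0.557

0.557


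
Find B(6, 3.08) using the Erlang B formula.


B(N,A) = (A^N/N!) / sum(A^k/k!, k=0..N) with N=6, A=3.08 = 0.0566

0.0566


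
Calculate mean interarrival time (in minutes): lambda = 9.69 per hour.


Mean interarrival time = 60/lambda = 60/9.69 = 6.19 minutes

6.19 minutes


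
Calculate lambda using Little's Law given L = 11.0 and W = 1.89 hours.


lambda = L / W = 11.0 / 1.89 = 5.82 per hour

5.82 per hour


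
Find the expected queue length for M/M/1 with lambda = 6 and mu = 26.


rho = 6/26; Lq = rho^2/(1-rho) = 0.07

0.07


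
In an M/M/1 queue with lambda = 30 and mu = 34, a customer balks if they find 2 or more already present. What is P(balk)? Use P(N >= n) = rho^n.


P(N >= 2) = rho^2 = (30/34)^2 = 0.7785

0.7785


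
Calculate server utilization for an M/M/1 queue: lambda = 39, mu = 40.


rho = lambda/mu = 39/40 = 0.975

0.975


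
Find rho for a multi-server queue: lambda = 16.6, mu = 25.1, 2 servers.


rho = lambda / (c * mu) = 16.6 / (2 * 25.1) = 0.3307

0.3307


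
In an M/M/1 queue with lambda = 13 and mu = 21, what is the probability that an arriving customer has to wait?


P(wait) = rho = lambda/mu = 13/21 = 0.619

0.619


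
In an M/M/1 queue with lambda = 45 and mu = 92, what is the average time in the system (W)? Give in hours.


W = 1/(mu - lambda) = 1/(92 - 45) = 0.0213 hours

0.0213 hours


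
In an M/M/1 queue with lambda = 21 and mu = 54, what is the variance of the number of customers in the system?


rho = 21/54; Var(N) = rho/(1-rho)^2 = 1.04

1.04


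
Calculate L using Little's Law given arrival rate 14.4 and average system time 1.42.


L = lambda * W = 14.4 * 1.42 = 20.45

20.45


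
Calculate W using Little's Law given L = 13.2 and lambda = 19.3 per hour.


W = L / lambda = 13.2 / 19.3 = 0.6839 hours

0.6839 hours


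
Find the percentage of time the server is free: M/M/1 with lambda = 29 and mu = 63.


Idle fraction = (1 - rho) * 100 = (1 - 29/63) * 100 = 54.0%

54.0%


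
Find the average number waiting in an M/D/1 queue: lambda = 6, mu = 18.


M/D/1: Lq = rho^2 / (2*(1-rho)) where rho = 6/18; Lq = 0.08

0.08


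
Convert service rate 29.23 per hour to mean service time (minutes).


Mean service time = 60/mu = 60/29.23 = 2.05 minutes

2.05 minutes


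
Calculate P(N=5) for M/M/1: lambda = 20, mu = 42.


rho = 20/42; P(n) = (1-rho)*rho^n = (1-20/42)*(20/42)^5 = 0.0128

0.0128


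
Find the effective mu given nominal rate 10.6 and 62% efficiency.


Effective rate = mu * efficiency = 10.6 * 0.62 = 6.57 per hour

6.57 per hour


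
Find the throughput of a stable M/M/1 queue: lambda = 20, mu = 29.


For a stable queue (lambda < mu), throughput = lambda = 20 per hour

20 per hour


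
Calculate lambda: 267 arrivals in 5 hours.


lambda = total arrivals / time = 267 / 5 = 53.4 per hour

53.4 per hour


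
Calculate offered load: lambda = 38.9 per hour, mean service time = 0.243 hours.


Offered load a = lambda * E[S] = 38.9 * 0.243 = 9.45 Erlangs

9.45 Erlangs


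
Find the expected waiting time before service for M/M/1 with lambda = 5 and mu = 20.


rho = 5/20; Wq = rho/(mu - lambda) = 0.0167 hours

0.0167 hours


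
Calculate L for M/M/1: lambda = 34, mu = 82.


rho = 34/82; L = rho/(1-rho) = 0.71

0.71


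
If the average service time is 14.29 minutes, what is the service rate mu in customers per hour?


mu = 60 / avg_service_time = 60 / 14.29 = 4.2 per hour

4.2 per hour


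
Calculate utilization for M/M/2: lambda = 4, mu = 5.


rho = lambda/(c*mu) = 4/(2*5) = 0.4

0.4


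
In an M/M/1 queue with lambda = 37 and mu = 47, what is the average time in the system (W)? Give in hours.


W = 1/(mu - lambda) = 1/(47 - 37) = 0.1 hours

0.1 hours


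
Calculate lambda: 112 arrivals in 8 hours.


lambda = total arrivals / time = 112 / 8 = 14.0 per hour

14.0 per hour


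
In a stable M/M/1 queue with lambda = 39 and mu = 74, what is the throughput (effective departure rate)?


For a stable queue (lambda < mu), throughput = lambda = 39 per hour

39 per hour


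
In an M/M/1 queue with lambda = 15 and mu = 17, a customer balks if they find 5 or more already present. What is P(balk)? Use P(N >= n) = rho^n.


P(N >= 5) = rho^5 = (15/17)^5 = 0.5348

0.5348


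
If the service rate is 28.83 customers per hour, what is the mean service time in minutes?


Mean service time = 60/mu = 60/28.83 = 2.08 minutes

2.08 minutes


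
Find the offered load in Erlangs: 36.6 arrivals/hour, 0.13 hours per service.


Offered load a = lambda * E[S] = 36.6 * 0.13 = 4.76 Erlangs

4.76 Erlangs


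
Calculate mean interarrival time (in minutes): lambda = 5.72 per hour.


Mean interarrival time = 60/lambda = 60/5.72 = 10.49 minutes

10.49 minutes


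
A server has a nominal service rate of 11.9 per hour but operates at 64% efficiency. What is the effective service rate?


Effective rate = mu * efficiency = 11.9 * 0.64 = 7.62 per hour

7.62 per hour


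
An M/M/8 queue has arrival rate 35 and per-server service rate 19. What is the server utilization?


rho = lambda/(c*mu) = 35/(8*19) = 0.2303

0.2303


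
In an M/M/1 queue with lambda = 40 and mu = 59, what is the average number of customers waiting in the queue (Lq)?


rho = 40/59; Lq = rho^2/(1-rho) = 1.43

1.43


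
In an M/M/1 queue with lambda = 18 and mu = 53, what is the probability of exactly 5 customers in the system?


rho = 18/53; P(n) = (1-rho)*rho^n = (1-18/53)*(18/53)^5 = 0.003

0.003


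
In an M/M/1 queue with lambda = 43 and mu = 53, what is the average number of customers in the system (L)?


rho = 43/53; L = rho/(1-rho) = 4.3

4.3


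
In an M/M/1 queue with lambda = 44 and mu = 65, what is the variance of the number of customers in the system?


rho = 44/65; Var(N) = rho/(1-rho)^2 = 6.49

6.49


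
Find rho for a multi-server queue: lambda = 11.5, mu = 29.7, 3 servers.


rho = lambda / (c * mu) = 11.5 / (3 * 29.7) = 0.1291

0.1291


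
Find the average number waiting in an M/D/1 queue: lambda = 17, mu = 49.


M/D/1: Lq = rho^2 / (2*(1-rho)) where rho = 17/49; Lq = 0.09

0.09


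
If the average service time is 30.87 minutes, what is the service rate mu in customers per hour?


mu = 60 / avg_service_time = 60 / 30.87 = 1.94 per hour

1.94 per hour


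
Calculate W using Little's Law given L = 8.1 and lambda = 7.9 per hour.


W = L / lambda = 8.1 / 7.9 = 1.0253 hours

1.0253 hours


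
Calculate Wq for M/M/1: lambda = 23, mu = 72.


rho = 23/72; Wq = rho/(mu - lambda) = 0.0065 hours

0.0065 hours


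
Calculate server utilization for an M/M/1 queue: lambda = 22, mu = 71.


rho = lambda/mu = 22/71 = 0.3099

0.3099


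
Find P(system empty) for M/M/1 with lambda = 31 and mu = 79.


P0 = 1 - rho = 1 - 31/79 = 0.6076

0.6076


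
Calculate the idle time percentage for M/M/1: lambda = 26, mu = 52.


Idle fraction = (1 - rho) * 100 = (1 - 26/52) * 100 = 50.0%

50.0%


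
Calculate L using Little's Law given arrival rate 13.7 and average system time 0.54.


L = lambda * W = 13.7 * 0.54 = 7.4

7.4


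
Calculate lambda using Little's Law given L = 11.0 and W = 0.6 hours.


lambda = L / W = 11.0 / 0.6 = 18.33 per hour

18.33 per hour


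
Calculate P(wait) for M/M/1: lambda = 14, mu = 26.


P(wait) = rho = lambda/mu = 14/26 = 0.5385

0.5385


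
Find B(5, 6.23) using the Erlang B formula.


B(N,A) = (A^N/N!) / sum(A^k/k!, k=0..N) with N=5, A=6.23 = 0.3762

0.3762


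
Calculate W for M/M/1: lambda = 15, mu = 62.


W = 1/(mu - lambda) = 1/(62 - 15) = 0.0213 hours

0.0213 hours


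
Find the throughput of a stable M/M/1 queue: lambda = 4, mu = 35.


For a stable queue (lambda < mu), throughput = lambda = 4 per hour

4 per hour


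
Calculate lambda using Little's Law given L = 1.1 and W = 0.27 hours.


lambda = L / W = 1.1 / 0.27 = 4.07 per hour

4.07 per hour


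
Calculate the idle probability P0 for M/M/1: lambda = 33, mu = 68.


P0 = 1 - rho = 1 - 33/68 = 0.5147

0.5147


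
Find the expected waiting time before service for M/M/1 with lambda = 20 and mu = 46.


rho = 20/46; Wq = rho/(mu - lambda) = 0.0167 hours

0.0167 hours


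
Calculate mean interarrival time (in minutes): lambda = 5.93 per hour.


Mean interarrival time = 60/lambda = 60/5.93 = 10.12 minutes

10.12 minutes


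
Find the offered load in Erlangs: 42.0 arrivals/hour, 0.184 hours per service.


Offered load a = lambda * E[S] = 42.0 * 0.184 = 7.73 Erlangs

7.73 Erlangs


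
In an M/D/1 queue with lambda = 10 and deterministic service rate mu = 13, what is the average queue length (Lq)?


M/D/1: Lq = rho^2 / (2*(1-rho)) where rho = 10/13; Lq = 1.28

1.28


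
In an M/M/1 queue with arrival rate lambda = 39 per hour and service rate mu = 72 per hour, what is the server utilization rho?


rho = lambda/mu = 39/72 = 0.5417

0.5417


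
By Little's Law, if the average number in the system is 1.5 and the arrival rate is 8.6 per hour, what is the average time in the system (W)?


W = L / lambda = 1.5 / 8.6 = 0.1744 hours

0.1744 hours


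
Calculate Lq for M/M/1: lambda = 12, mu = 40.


rho = 12/40; Lq = rho^2/(1-rho) = 0.13

0.13


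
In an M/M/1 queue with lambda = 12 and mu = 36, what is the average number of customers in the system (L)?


rho = 12/36; L = rho/(1-rho) = 0.5

0.5


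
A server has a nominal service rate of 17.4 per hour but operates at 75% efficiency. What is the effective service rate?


Effective rate = mu * efficiency = 17.4 * 0.75 = 13.05 per hour

13.05 per hour


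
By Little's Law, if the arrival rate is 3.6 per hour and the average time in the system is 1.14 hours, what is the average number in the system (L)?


L = lambda * W = 3.6 * 1.14 = 4.1

4.1


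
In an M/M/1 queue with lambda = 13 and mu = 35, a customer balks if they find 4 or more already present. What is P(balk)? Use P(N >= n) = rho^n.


P(N >= 4) = rho^4 = (13/35)^4 = 0.019

0.019


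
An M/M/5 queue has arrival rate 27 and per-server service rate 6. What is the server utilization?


rho = lambda/(c*mu) = 27/(5*6) = 0.9

0.9


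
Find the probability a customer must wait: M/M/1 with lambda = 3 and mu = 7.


P(wait) = rho = lambda/mu = 3/7 = 0.4286

0.4286


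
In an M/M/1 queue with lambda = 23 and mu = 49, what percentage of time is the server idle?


Idle fraction = (1 - rho) * 100 = (1 - 23/49) * 100 = 53.1%

53.1%


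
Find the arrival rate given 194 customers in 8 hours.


lambda = total arrivals / time = 194 / 8 = 24.25 per hour

24.25 per hour


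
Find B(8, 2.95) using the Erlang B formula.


B(N,A) = (A^N/N!) / sum(A^k/k!, k=0..N) with N=8, A=2.95 = 0.0075

0.0075


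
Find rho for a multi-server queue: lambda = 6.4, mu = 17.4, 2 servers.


rho = lambda / (c * mu) = 6.4 / (2 * 17.4) = 0.1839

0.1839


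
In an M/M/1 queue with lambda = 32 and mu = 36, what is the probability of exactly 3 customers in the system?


rho = 32/36; P(n) = (1-rho)*rho^n = (1-32/36)*(32/36)^3 = 0.078

0.078


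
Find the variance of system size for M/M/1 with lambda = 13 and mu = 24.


rho = 13/24; Var(N) = rho/(1-rho)^2 = 2.58

2.58


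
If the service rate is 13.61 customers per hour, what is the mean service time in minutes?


Mean service time = 60/mu = 60/13.61 = 4.41 minutes

4.41 minutes


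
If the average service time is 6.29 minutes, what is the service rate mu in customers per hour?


mu = 60 / avg_service_time = 60 / 6.29 = 9.54 per hour

9.54 per hour


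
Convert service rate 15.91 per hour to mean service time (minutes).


Mean service time = 60/mu = 60/15.91 = 3.77 minutes

3.77 minutes


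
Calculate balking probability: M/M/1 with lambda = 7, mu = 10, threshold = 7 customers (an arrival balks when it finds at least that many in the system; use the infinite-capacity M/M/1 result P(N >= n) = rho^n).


P(N >= 7) = rho^7 = (7/10)^7 = 0.0824

0.0824


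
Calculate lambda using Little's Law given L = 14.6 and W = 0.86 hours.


lambda = L / W = 14.6 / 0.86 = 16.98 per hour

16.98 per hour


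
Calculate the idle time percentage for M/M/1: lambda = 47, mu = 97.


Idle fraction = (1 - rho) * 100 = (1 - 47/97) * 100 = 51.5%

51.5%


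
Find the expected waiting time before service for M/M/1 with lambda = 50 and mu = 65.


rho = 50/65; Wq = rho/(mu - lambda) = 0.0513 hours

0.0513 hours


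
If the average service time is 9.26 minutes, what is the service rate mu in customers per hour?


mu = 60 / avg_service_time = 60 / 9.26 = 6.48 per hour

6.48 per hour


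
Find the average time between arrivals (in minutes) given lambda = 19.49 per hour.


Mean interarrival time = 60/lambda = 60/19.49 = 3.08 minutes

3.08 minutes


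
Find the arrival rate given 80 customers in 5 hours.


lambda = total arrivals / time = 80 / 5 = 16.0 per hour

16.0 per hour


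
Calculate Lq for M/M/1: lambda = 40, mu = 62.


rho = 40/62; Lq = rho^2/(1-rho) = 1.17

1.17


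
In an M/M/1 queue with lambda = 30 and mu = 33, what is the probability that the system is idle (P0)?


P0 = 1 - rho = 1 - 30/33 = 0.0909

0.0909


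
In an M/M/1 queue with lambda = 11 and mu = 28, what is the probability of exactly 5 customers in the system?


rho = 11/28; P(n) = (1-rho)*rho^n = (1-11/28)*(11/28)^5 = 0.0057

0.0057


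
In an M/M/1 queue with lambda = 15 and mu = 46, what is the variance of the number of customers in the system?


rho = 15/46; Var(N) = rho/(1-rho)^2 = 0.72

0.72


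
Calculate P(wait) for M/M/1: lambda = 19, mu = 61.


P(wait) = rho = lambda/mu = 19/61 = 0.3115

0.3115


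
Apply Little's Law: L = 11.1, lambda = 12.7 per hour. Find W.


W = L / lambda = 11.1 / 12.7 = 0.874 hours

0.874 hours


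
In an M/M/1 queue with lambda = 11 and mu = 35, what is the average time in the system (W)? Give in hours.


W = 1/(mu - lambda) = 1/(35 - 11) = 0.0417 hours

0.0417 hours


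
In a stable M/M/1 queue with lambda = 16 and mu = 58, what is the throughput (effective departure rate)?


For a stable queue (lambda < mu), throughput = lambda = 16 per hour

16 per hour


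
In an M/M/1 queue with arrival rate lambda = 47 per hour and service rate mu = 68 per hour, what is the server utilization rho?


rho = lambda/mu = 47/68 = 0.6912

0.6912


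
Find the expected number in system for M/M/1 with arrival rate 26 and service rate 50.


rho = 26/50; L = rho/(1-rho) = 1.08

1.08


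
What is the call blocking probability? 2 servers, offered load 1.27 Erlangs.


B(N,A) = (A^N/N!) / sum(A^k/k!, k=0..N) with N=2, A=1.27 = 0.2621

0.2621


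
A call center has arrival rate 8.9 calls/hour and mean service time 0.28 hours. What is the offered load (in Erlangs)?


Offered load a = lambda * E[S] = 8.9 * 0.28 = 2.49 Erlangs

2.49 Erlangs


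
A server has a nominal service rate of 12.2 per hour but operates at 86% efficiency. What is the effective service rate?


Effective rate = mu * efficiency = 12.2 * 0.86 = 10.49 per hour

10.49 per hour


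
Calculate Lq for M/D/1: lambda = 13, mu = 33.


M/D/1: Lq = rho^2 / (2*(1-rho)) where rho = 13/33; Lq = 0.13

0.13


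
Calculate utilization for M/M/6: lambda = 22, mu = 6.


rho = lambda/(c*mu) = 22/(6*6) = 0.6111

0.6111


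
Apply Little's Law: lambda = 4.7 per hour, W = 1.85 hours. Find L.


L = lambda * W = 4.7 * 1.85 = 8.7

8.7


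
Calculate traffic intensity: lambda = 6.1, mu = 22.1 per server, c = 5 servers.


rho = lambda / (c * mu) = 6.1 / (5 * 22.1) = 0.0552

0.0552


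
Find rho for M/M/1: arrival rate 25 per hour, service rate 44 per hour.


rho = lambda/mu = 25/44 = 0.5682

0.5682


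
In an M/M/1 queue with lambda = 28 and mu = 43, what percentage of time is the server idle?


Idle fraction = (1 - rho) * 100 = (1 - 28/43) * 100 = 34.9%

34.9%


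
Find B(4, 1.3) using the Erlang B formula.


B(N,A) = (A^N/N!) / sum(A^k/k!, k=0..N) with N=4, A=1.3 = 0.0328

0.0328


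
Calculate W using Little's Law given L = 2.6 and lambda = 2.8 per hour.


W = L / lambda = 2.6 / 2.8 = 0.9286 hours

0.9286 hours


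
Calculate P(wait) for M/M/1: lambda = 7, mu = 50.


P(wait) = rho = lambda/mu = 7/50 = 0.14

0.14


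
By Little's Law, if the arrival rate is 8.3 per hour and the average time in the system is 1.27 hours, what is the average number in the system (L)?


L = lambda * W = 8.3 * 1.27 = 10.54

10.54


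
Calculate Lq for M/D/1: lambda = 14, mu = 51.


M/D/1: Lq = rho^2 / (2*(1-rho)) where rho = 14/51; Lq = 0.05

0.05


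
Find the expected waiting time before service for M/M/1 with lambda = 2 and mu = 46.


rho = 2/46; Wq = rho/(mu - lambda) = 0.001 hours

0.001 hours


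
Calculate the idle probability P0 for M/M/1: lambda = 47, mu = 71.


P0 = 1 - rho = 1 - 47/71 = 0.338

0.338


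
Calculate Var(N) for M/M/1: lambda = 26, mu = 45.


rho = 26/45; Var(N) = rho/(1-rho)^2 = 3.24

3.24


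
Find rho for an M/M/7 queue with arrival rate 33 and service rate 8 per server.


rho = lambda/(c*mu) = 33/(7*8) = 0.5893

0.5893


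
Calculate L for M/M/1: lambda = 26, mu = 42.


rho = 26/42; L = rho/(1-rho) = 1.63

1.63


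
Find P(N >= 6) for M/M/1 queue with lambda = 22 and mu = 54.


P(N >= 6) = rho^6 = (22/54)^6 = 0.0046

0.0046


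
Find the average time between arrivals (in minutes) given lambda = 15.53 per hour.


Mean interarrival time = 60/lambda = 60/15.53 = 3.86 minutes

3.86 minutes


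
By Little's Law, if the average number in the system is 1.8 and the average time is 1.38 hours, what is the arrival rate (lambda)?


lambda = L / W = 1.8 / 1.38 = 1.3 per hour

1.3 per hour


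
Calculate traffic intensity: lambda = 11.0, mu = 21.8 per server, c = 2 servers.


rho = lambda / (c * mu) = 11.0 / (2 * 21.8) = 0.2523

0.2523


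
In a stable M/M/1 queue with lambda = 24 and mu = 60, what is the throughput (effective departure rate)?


For a stable queue (lambda < mu), throughput = lambda = 24 per hour

24 per hour


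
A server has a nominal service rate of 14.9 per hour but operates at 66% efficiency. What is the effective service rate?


Effective rate = mu * efficiency = 14.9 * 0.66 = 9.83 per hour

9.83 per hour


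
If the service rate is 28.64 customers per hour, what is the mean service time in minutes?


Mean service time = 60/mu = 60/28.64 = 2.09 minutes

2.09 minutes


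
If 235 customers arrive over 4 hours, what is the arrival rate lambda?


lambda = total arrivals / time = 235 / 4 = 58.75 per hour

58.75 per hour


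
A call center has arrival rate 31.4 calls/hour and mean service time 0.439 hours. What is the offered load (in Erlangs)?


Offered load a = lambda * E[S] = 31.4 * 0.439 = 13.78 Erlangs

13.78 Erlangs


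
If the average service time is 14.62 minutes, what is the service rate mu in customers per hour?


mu = 60 / avg_service_time = 60 / 14.62 = 4.1 per hour

4.1 per hour


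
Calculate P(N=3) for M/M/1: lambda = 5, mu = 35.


rho = 5/35; P(n) = (1-rho)*rho^n = (1-5/35)*(5/35)^3 = 0.0025

0.0025


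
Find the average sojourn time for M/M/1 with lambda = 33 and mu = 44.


W = 1/(mu - lambda) = 1/(44 - 33) = 0.0909 hours

0.0909 hours


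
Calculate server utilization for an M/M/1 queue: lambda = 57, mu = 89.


rho = lambda/mu = 57/89 = 0.6404

0.6404


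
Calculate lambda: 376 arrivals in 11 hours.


lambda = total arrivals / time = 376 / 11 = 34.18 per hour

34.18 per hour


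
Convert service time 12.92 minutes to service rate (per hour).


mu = 60 / avg_service_time = 60 / 12.92 = 4.64 per hour

4.64 per hour


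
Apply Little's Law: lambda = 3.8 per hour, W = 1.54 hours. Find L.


L = lambda * W = 3.8 * 1.54 = 5.85

5.85


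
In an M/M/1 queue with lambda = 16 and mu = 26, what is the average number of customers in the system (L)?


rho = 16/26; L = rho/(1-rho) = 1.6

1.6


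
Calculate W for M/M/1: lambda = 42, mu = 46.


W = 1/(mu - lambda) = 1/(46 - 42) = 0.25 hours

0.25 hours


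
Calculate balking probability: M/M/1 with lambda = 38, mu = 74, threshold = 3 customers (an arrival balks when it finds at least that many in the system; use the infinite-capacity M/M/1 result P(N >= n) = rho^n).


P(N >= 3) = rho^3 = (38/74)^3 = 0.1354

0.1354


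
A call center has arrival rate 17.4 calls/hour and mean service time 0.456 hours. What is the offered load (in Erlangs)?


Offered load a = lambda * E[S] = 17.4 * 0.456 = 7.93 Erlangs

7.93 Erlangs


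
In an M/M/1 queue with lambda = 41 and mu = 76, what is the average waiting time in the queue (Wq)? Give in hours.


rho = 41/76; Wq = rho/(mu - lambda) = 0.0154 hours

0.0154 hours


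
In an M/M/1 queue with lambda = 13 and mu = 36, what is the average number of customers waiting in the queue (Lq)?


rho = 13/36; Lq = rho^2/(1-rho) = 0.2

0.2


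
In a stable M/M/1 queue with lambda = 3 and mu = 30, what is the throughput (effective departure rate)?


For a stable queue (lambda < mu), throughput = lambda = 3 per hour

3 per hour


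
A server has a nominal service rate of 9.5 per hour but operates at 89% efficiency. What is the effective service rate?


Effective rate = mu * efficiency = 9.5 * 0.89 = 8.46 per hour

8.46 per hour


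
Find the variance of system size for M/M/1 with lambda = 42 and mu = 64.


rho = 42/64; Var(N) = rho/(1-rho)^2 = 5.55

5.55


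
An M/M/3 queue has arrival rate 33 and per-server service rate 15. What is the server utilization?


rho = lambda/(c*mu) = 33/(3*15) = 0.7333

0.7333


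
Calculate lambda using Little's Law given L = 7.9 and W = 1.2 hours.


lambda = L / W = 7.9 / 1.2 = 6.58 per hour

6.58 per hour


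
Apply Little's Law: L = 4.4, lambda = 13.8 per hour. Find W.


W = L / lambda = 4.4 / 13.8 = 0.3188 hours

0.3188 hours


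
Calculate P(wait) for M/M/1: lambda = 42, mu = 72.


P(wait) = rho = lambda/mu = 42/72 = 0.5833

0.5833


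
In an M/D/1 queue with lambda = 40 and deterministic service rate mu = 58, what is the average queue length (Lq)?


M/D/1: Lq = rho^2 / (2*(1-rho)) where rho = 40/58; Lq = 0.77

0.77


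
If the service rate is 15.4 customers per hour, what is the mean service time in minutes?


Mean service time = 60/mu = 60/15.4 = 3.9 minutes

3.9 minutes


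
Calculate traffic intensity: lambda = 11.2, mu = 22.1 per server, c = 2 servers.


rho = lambda / (c * mu) = 11.2 / (2 * 22.1) = 0.2534

0.2534


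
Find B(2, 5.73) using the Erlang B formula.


B(N,A) = (A^N/N!) / sum(A^k/k!, k=0..N) with N=2, A=5.73 = 0.7092

0.7092


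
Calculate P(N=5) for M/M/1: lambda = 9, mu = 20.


rho = 9/20; P(n) = (1-rho)*rho^n = (1-9/20)*(9/20)^5 = 0.0101

0.0101


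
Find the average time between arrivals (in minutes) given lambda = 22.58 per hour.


Mean interarrival time = 60/lambda = 60/22.58 = 2.66 minutes

2.66 minutes


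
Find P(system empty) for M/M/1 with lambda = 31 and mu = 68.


P0 = 1 - rho = 1 - 31/68 = 0.5441

0.5441


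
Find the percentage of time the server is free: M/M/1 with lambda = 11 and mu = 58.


Idle fraction = (1 - rho) * 100 = (1 - 11/58) * 100 = 81.0%

81.0%


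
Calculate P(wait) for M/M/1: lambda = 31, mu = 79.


P(wait) = rho = lambda/mu = 31/79 = 0.3924

0.3924


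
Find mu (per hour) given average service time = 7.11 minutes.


mu = 60 / avg_service_time = 60 / 7.11 = 8.44 per hour

8.44 per hour


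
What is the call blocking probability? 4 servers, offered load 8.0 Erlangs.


B(N,A) = (A^N/N!) / sum(A^k/k!, k=0..N) with N=4, A=8.0 = 0.5746

0.5746


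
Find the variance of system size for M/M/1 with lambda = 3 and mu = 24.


rho = 3/24; Var(N) = rho/(1-rho)^2 = 0.16

0.16


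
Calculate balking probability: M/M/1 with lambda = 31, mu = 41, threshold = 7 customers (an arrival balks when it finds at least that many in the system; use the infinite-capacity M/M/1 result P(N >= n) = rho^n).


P(N >= 7) = rho^7 = (31/41)^7 = 0.1413

0.1413


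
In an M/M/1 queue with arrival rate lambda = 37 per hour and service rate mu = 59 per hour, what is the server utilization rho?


rho = lambda/mu = 37/59 = 0.6271

0.6271


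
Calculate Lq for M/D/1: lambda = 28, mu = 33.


M/D/1: Lq = rho^2 / (2*(1-rho)) where rho = 28/33; Lq = 2.38

2.38


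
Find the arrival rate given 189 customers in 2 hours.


lambda = total arrivals / time = 189 / 2 = 94.5 per hour

94.5 per hour


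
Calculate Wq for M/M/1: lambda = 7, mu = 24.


rho = 7/24; Wq = rho/(mu - lambda) = 0.0172 hours

0.0172 hours


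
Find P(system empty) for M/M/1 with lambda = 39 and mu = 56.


P0 = 1 - rho = 1 - 39/56 = 0.3036

0.3036


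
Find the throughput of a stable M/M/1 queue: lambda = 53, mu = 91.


For a stable queue (lambda < mu), throughput = lambda = 53 per hour

53 per hour


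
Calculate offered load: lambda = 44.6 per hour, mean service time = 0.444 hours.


Offered load a = lambda * E[S] = 44.6 * 0.444 = 19.8 Erlangs

19.8 Erlangs


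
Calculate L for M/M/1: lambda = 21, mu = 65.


rho = 21/65; L = rho/(1-rho) = 0.48

0.48


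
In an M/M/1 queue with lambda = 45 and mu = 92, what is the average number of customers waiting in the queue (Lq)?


rho = 45/92; Lq = rho^2/(1-rho) = 0.47

0.47


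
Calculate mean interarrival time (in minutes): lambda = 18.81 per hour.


Mean interarrival time = 60/lambda = 60/18.81 = 3.19 minutes

3.19 minutes


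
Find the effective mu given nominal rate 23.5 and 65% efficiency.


Effective rate = mu * efficiency = 23.5 * 0.65 = 15.28 per hour

15.28 per hour


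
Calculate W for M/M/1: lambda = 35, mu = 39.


W = 1/(mu - lambda) = 1/(39 - 35) = 0.25 hours

0.25 hours


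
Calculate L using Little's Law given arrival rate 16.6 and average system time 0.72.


L = lambda * W = 16.6 * 0.72 = 11.95

11.95


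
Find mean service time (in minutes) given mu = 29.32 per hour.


Mean service time = 60/mu = 60/29.32 = 2.05 minutes

2.05 minutes


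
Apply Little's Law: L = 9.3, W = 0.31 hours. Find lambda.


lambda = L / W = 9.3 / 0.31 = 30.0 per hour

30.0 per hour


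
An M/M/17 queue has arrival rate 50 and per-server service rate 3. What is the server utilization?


rho = lambda/(c*mu) = 50/(17*3) = 0.9804

0.9804


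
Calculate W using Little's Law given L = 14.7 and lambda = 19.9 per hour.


W = L / lambda = 14.7 / 19.9 = 0.7387 hours

0.7387 hours


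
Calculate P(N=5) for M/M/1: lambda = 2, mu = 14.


rho = 2/14; P(n) = (1-rho)*rho^n = (1-2/14)*(2/14)^5 = 0.0001

0.0001


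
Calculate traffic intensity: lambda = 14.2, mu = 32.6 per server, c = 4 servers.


rho = lambda / (c * mu) = 14.2 / (4 * 32.6) = 0.1089

0.1089


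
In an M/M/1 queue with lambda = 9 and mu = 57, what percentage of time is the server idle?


Idle fraction = (1 - rho) * 100 = (1 - 9/57) * 100 = 84.2%

84.2%


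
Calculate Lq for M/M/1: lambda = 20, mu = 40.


rho = 20/40; Lq = rho^2/(1-rho) = 0.5

0.5


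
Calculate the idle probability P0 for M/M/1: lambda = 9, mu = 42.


P0 = 1 - rho = 1 - 9/42 = 0.7857

0.7857


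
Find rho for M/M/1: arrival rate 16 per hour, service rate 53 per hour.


rho = lambda/mu = 16/53 = 0.3019

0.3019


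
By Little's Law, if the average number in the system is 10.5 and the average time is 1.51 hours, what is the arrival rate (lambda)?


lambda = L / W = 10.5 / 1.51 = 6.95 per hour

6.95 per hour


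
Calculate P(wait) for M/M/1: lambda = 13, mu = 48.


P(wait) = rho = lambda/mu = 13/48 = 0.2708

0.2708


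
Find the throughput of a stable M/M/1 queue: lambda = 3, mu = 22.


For a stable queue (lambda < mu), throughput = lambda = 3 per hour

3 per hour


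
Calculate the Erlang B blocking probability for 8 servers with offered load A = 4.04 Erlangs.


B(N,A) = (A^N/N!) / sum(A^k/k!, k=0..N) with N=8, A=4.04 = 0.0317

0.0317


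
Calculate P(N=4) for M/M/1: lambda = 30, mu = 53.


rho = 30/53; P(n) = (1-rho)*rho^n = (1-30/53)*(30/53)^4 = 0.0445

0.0445


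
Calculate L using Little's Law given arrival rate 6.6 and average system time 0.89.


L = lambda * W = 6.6 * 0.89 = 5.87

5.87


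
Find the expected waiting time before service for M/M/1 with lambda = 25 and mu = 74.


rho = 25/74; Wq = rho/(mu - lambda) = 0.0069 hours

0.0069 hours


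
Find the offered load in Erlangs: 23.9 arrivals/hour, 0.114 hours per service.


Offered load a = lambda * E[S] = 23.9 * 0.114 = 2.72 Erlangs

2.72 Erlangs


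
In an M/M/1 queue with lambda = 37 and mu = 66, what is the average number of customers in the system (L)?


rho = 37/66; L = rho/(1-rho) = 1.28

1.28


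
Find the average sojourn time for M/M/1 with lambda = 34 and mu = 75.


W = 1/(mu - lambda) = 1/(75 - 34) = 0.0244 hours

0.0244 hours


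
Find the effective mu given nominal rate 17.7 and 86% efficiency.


Effective rate = mu * efficiency = 17.7 * 0.86 = 15.22 per hour

15.22 per hour


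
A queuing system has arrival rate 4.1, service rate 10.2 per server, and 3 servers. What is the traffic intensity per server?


rho = lambda / (c * mu) = 4.1 / (3 * 10.2) = 0.134

0.134


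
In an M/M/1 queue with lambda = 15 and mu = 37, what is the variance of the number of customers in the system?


rho = 15/37; Var(N) = rho/(1-rho)^2 = 1.15

1.15


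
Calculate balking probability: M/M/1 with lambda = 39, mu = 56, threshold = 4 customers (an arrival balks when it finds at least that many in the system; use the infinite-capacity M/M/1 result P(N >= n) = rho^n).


P(N >= 4) = rho^4 = (39/56)^4 = 0.2352

0.2352


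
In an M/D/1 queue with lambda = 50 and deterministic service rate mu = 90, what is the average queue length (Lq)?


M/D/1: Lq = rho^2 / (2*(1-rho)) where rho = 50/90; Lq = 0.35

0.35


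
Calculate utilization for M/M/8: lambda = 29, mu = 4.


rho = lambda/(c*mu) = 29/(8*4) = 0.9063

0.9063


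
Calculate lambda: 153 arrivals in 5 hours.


lambda = total arrivals / time = 153 / 5 = 30.6 per hour

30.6 per hour


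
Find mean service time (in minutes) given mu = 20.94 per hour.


Mean service time = 60/mu = 60/20.94 = 2.87 minutes

2.87 minutes


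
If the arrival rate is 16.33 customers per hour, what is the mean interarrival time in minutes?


Mean interarrival time = 60/lambda = 60/16.33 = 3.67 minutes

3.67 minutes
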